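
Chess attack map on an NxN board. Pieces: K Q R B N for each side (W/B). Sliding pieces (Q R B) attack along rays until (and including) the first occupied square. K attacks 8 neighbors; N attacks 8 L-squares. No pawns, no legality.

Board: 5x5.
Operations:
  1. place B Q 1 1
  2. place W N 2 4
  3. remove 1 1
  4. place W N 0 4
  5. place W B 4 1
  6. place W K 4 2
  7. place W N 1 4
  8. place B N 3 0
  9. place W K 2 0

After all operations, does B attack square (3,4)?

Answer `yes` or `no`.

Op 1: place BQ@(1,1)
Op 2: place WN@(2,4)
Op 3: remove (1,1)
Op 4: place WN@(0,4)
Op 5: place WB@(4,1)
Op 6: place WK@(4,2)
Op 7: place WN@(1,4)
Op 8: place BN@(3,0)
Op 9: place WK@(2,0)
Per-piece attacks for B:
  BN@(3,0): attacks (4,2) (2,2) (1,1)
B attacks (3,4): no

Answer: no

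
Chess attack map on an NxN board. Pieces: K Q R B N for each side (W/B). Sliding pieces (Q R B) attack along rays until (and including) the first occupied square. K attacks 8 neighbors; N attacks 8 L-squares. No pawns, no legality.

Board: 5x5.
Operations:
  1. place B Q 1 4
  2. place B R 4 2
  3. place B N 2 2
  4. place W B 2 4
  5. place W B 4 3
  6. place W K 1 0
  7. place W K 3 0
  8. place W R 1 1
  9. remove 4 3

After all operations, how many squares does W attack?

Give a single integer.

Op 1: place BQ@(1,4)
Op 2: place BR@(4,2)
Op 3: place BN@(2,2)
Op 4: place WB@(2,4)
Op 5: place WB@(4,3)
Op 6: place WK@(1,0)
Op 7: place WK@(3,0)
Op 8: place WR@(1,1)
Op 9: remove (4,3)
Per-piece attacks for W:
  WK@(1,0): attacks (1,1) (2,0) (0,0) (2,1) (0,1)
  WR@(1,1): attacks (1,2) (1,3) (1,4) (1,0) (2,1) (3,1) (4,1) (0,1) [ray(0,1) blocked at (1,4); ray(0,-1) blocked at (1,0)]
  WB@(2,4): attacks (3,3) (4,2) (1,3) (0,2) [ray(1,-1) blocked at (4,2)]
  WK@(3,0): attacks (3,1) (4,0) (2,0) (4,1) (2,1)
Union (15 distinct): (0,0) (0,1) (0,2) (1,0) (1,1) (1,2) (1,3) (1,4) (2,0) (2,1) (3,1) (3,3) (4,0) (4,1) (4,2)

Answer: 15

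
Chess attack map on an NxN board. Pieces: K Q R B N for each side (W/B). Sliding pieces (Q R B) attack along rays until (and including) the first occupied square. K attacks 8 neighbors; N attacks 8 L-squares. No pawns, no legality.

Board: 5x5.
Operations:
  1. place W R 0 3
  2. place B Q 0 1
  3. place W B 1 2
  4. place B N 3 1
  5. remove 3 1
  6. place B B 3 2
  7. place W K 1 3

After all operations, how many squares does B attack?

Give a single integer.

Answer: 12

Derivation:
Op 1: place WR@(0,3)
Op 2: place BQ@(0,1)
Op 3: place WB@(1,2)
Op 4: place BN@(3,1)
Op 5: remove (3,1)
Op 6: place BB@(3,2)
Op 7: place WK@(1,3)
Per-piece attacks for B:
  BQ@(0,1): attacks (0,2) (0,3) (0,0) (1,1) (2,1) (3,1) (4,1) (1,2) (1,0) [ray(0,1) blocked at (0,3); ray(1,1) blocked at (1,2)]
  BB@(3,2): attacks (4,3) (4,1) (2,3) (1,4) (2,1) (1,0)
Union (12 distinct): (0,0) (0,2) (0,3) (1,0) (1,1) (1,2) (1,4) (2,1) (2,3) (3,1) (4,1) (4,3)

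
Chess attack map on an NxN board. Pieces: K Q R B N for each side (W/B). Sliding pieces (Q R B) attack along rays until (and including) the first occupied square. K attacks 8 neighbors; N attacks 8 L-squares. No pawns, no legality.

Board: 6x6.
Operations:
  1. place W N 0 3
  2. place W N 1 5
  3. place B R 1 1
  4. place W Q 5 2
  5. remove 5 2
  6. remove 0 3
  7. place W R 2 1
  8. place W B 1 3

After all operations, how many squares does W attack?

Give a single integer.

Op 1: place WN@(0,3)
Op 2: place WN@(1,5)
Op 3: place BR@(1,1)
Op 4: place WQ@(5,2)
Op 5: remove (5,2)
Op 6: remove (0,3)
Op 7: place WR@(2,1)
Op 8: place WB@(1,3)
Per-piece attacks for W:
  WB@(1,3): attacks (2,4) (3,5) (2,2) (3,1) (4,0) (0,4) (0,2)
  WN@(1,5): attacks (2,3) (3,4) (0,3)
  WR@(2,1): attacks (2,2) (2,3) (2,4) (2,5) (2,0) (3,1) (4,1) (5,1) (1,1) [ray(-1,0) blocked at (1,1)]
Union (15 distinct): (0,2) (0,3) (0,4) (1,1) (2,0) (2,2) (2,3) (2,4) (2,5) (3,1) (3,4) (3,5) (4,0) (4,1) (5,1)

Answer: 15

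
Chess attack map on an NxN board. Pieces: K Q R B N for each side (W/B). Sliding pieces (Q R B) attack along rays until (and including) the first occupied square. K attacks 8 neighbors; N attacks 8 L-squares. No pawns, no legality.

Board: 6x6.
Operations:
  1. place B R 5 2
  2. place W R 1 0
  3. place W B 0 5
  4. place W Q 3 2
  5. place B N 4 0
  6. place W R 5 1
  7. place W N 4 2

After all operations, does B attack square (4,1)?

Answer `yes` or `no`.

Answer: no

Derivation:
Op 1: place BR@(5,2)
Op 2: place WR@(1,0)
Op 3: place WB@(0,5)
Op 4: place WQ@(3,2)
Op 5: place BN@(4,0)
Op 6: place WR@(5,1)
Op 7: place WN@(4,2)
Per-piece attacks for B:
  BN@(4,0): attacks (5,2) (3,2) (2,1)
  BR@(5,2): attacks (5,3) (5,4) (5,5) (5,1) (4,2) [ray(0,-1) blocked at (5,1); ray(-1,0) blocked at (4,2)]
B attacks (4,1): no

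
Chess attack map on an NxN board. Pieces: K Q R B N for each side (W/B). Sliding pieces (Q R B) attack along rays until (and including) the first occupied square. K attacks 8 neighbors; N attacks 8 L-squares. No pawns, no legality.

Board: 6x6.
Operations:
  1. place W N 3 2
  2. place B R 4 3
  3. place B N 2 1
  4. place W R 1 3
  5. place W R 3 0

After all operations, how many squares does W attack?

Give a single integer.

Op 1: place WN@(3,2)
Op 2: place BR@(4,3)
Op 3: place BN@(2,1)
Op 4: place WR@(1,3)
Op 5: place WR@(3,0)
Per-piece attacks for W:
  WR@(1,3): attacks (1,4) (1,5) (1,2) (1,1) (1,0) (2,3) (3,3) (4,3) (0,3) [ray(1,0) blocked at (4,3)]
  WR@(3,0): attacks (3,1) (3,2) (4,0) (5,0) (2,0) (1,0) (0,0) [ray(0,1) blocked at (3,2)]
  WN@(3,2): attacks (4,4) (5,3) (2,4) (1,3) (4,0) (5,1) (2,0) (1,1)
Union (20 distinct): (0,0) (0,3) (1,0) (1,1) (1,2) (1,3) (1,4) (1,5) (2,0) (2,3) (2,4) (3,1) (3,2) (3,3) (4,0) (4,3) (4,4) (5,0) (5,1) (5,3)

Answer: 20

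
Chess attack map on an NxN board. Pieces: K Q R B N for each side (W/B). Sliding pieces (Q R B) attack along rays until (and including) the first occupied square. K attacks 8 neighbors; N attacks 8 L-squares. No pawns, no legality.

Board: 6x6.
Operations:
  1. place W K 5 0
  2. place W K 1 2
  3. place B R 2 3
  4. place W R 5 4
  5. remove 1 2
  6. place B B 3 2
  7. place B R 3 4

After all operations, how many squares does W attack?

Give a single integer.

Op 1: place WK@(5,0)
Op 2: place WK@(1,2)
Op 3: place BR@(2,3)
Op 4: place WR@(5,4)
Op 5: remove (1,2)
Op 6: place BB@(3,2)
Op 7: place BR@(3,4)
Per-piece attacks for W:
  WK@(5,0): attacks (5,1) (4,0) (4,1)
  WR@(5,4): attacks (5,5) (5,3) (5,2) (5,1) (5,0) (4,4) (3,4) [ray(0,-1) blocked at (5,0); ray(-1,0) blocked at (3,4)]
Union (9 distinct): (3,4) (4,0) (4,1) (4,4) (5,0) (5,1) (5,2) (5,3) (5,5)

Answer: 9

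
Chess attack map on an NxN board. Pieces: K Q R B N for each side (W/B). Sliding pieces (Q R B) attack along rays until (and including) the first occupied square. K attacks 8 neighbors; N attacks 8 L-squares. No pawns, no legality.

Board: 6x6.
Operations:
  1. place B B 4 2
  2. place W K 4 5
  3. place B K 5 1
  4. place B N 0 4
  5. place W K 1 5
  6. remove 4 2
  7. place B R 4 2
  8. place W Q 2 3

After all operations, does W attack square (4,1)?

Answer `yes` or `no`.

Answer: yes

Derivation:
Op 1: place BB@(4,2)
Op 2: place WK@(4,5)
Op 3: place BK@(5,1)
Op 4: place BN@(0,4)
Op 5: place WK@(1,5)
Op 6: remove (4,2)
Op 7: place BR@(4,2)
Op 8: place WQ@(2,3)
Per-piece attacks for W:
  WK@(1,5): attacks (1,4) (2,5) (0,5) (2,4) (0,4)
  WQ@(2,3): attacks (2,4) (2,5) (2,2) (2,1) (2,0) (3,3) (4,3) (5,3) (1,3) (0,3) (3,4) (4,5) (3,2) (4,1) (5,0) (1,4) (0,5) (1,2) (0,1) [ray(1,1) blocked at (4,5)]
  WK@(4,5): attacks (4,4) (5,5) (3,5) (5,4) (3,4)
W attacks (4,1): yes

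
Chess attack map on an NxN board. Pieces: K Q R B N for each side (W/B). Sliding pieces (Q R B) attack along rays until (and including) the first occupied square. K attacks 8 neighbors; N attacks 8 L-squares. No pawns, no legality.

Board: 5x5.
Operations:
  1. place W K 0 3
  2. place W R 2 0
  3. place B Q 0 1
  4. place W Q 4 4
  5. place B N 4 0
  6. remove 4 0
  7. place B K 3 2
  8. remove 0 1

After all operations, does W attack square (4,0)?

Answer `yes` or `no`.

Op 1: place WK@(0,3)
Op 2: place WR@(2,0)
Op 3: place BQ@(0,1)
Op 4: place WQ@(4,4)
Op 5: place BN@(4,0)
Op 6: remove (4,0)
Op 7: place BK@(3,2)
Op 8: remove (0,1)
Per-piece attacks for W:
  WK@(0,3): attacks (0,4) (0,2) (1,3) (1,4) (1,2)
  WR@(2,0): attacks (2,1) (2,2) (2,3) (2,4) (3,0) (4,0) (1,0) (0,0)
  WQ@(4,4): attacks (4,3) (4,2) (4,1) (4,0) (3,4) (2,4) (1,4) (0,4) (3,3) (2,2) (1,1) (0,0)
W attacks (4,0): yes

Answer: yes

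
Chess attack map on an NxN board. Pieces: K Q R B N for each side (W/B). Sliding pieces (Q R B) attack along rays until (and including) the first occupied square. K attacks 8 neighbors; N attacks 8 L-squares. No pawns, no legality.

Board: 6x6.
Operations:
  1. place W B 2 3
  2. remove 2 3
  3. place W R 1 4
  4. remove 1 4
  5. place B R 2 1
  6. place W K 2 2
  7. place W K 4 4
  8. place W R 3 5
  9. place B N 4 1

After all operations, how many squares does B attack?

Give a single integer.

Op 1: place WB@(2,3)
Op 2: remove (2,3)
Op 3: place WR@(1,4)
Op 4: remove (1,4)
Op 5: place BR@(2,1)
Op 6: place WK@(2,2)
Op 7: place WK@(4,4)
Op 8: place WR@(3,5)
Op 9: place BN@(4,1)
Per-piece attacks for B:
  BR@(2,1): attacks (2,2) (2,0) (3,1) (4,1) (1,1) (0,1) [ray(0,1) blocked at (2,2); ray(1,0) blocked at (4,1)]
  BN@(4,1): attacks (5,3) (3,3) (2,2) (2,0)
Union (8 distinct): (0,1) (1,1) (2,0) (2,2) (3,1) (3,3) (4,1) (5,3)

Answer: 8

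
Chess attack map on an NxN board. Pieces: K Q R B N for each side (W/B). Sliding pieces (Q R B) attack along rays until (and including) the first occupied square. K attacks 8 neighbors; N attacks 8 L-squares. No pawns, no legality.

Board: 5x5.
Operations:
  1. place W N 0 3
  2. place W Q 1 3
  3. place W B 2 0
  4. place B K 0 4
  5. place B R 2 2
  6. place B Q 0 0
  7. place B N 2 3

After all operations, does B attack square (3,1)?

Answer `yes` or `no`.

Op 1: place WN@(0,3)
Op 2: place WQ@(1,3)
Op 3: place WB@(2,0)
Op 4: place BK@(0,4)
Op 5: place BR@(2,2)
Op 6: place BQ@(0,0)
Op 7: place BN@(2,3)
Per-piece attacks for B:
  BQ@(0,0): attacks (0,1) (0,2) (0,3) (1,0) (2,0) (1,1) (2,2) [ray(0,1) blocked at (0,3); ray(1,0) blocked at (2,0); ray(1,1) blocked at (2,2)]
  BK@(0,4): attacks (0,3) (1,4) (1,3)
  BR@(2,2): attacks (2,3) (2,1) (2,0) (3,2) (4,2) (1,2) (0,2) [ray(0,1) blocked at (2,3); ray(0,-1) blocked at (2,0)]
  BN@(2,3): attacks (4,4) (0,4) (3,1) (4,2) (1,1) (0,2)
B attacks (3,1): yes

Answer: yes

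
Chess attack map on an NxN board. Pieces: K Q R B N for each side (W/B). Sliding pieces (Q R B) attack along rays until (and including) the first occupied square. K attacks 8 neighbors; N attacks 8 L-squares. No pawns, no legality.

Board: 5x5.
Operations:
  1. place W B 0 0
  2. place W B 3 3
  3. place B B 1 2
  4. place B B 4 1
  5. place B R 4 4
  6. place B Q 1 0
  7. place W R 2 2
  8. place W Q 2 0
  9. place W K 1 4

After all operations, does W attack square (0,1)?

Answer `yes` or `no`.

Op 1: place WB@(0,0)
Op 2: place WB@(3,3)
Op 3: place BB@(1,2)
Op 4: place BB@(4,1)
Op 5: place BR@(4,4)
Op 6: place BQ@(1,0)
Op 7: place WR@(2,2)
Op 8: place WQ@(2,0)
Op 9: place WK@(1,4)
Per-piece attacks for W:
  WB@(0,0): attacks (1,1) (2,2) [ray(1,1) blocked at (2,2)]
  WK@(1,4): attacks (1,3) (2,4) (0,4) (2,3) (0,3)
  WQ@(2,0): attacks (2,1) (2,2) (3,0) (4,0) (1,0) (3,1) (4,2) (1,1) (0,2) [ray(0,1) blocked at (2,2); ray(-1,0) blocked at (1,0)]
  WR@(2,2): attacks (2,3) (2,4) (2,1) (2,0) (3,2) (4,2) (1,2) [ray(0,-1) blocked at (2,0); ray(-1,0) blocked at (1,2)]
  WB@(3,3): attacks (4,4) (4,2) (2,4) (2,2) [ray(1,1) blocked at (4,4); ray(-1,-1) blocked at (2,2)]
W attacks (0,1): no

Answer: no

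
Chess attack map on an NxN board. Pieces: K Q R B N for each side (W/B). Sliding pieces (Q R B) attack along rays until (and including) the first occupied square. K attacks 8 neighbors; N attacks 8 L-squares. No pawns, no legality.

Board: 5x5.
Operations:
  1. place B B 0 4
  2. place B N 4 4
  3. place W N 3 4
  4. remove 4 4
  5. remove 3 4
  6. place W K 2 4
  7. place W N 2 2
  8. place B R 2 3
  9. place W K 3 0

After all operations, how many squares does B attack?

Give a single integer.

Op 1: place BB@(0,4)
Op 2: place BN@(4,4)
Op 3: place WN@(3,4)
Op 4: remove (4,4)
Op 5: remove (3,4)
Op 6: place WK@(2,4)
Op 7: place WN@(2,2)
Op 8: place BR@(2,3)
Op 9: place WK@(3,0)
Per-piece attacks for B:
  BB@(0,4): attacks (1,3) (2,2) [ray(1,-1) blocked at (2,2)]
  BR@(2,3): attacks (2,4) (2,2) (3,3) (4,3) (1,3) (0,3) [ray(0,1) blocked at (2,4); ray(0,-1) blocked at (2,2)]
Union (6 distinct): (0,3) (1,3) (2,2) (2,4) (3,3) (4,3)

Answer: 6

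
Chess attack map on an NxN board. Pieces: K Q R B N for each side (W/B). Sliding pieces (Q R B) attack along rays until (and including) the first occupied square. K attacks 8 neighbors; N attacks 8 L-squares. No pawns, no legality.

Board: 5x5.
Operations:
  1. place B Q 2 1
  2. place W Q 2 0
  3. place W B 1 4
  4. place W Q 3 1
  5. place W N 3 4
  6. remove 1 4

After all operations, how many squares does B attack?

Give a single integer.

Answer: 13

Derivation:
Op 1: place BQ@(2,1)
Op 2: place WQ@(2,0)
Op 3: place WB@(1,4)
Op 4: place WQ@(3,1)
Op 5: place WN@(3,4)
Op 6: remove (1,4)
Per-piece attacks for B:
  BQ@(2,1): attacks (2,2) (2,3) (2,4) (2,0) (3,1) (1,1) (0,1) (3,2) (4,3) (3,0) (1,2) (0,3) (1,0) [ray(0,-1) blocked at (2,0); ray(1,0) blocked at (3,1)]
Union (13 distinct): (0,1) (0,3) (1,0) (1,1) (1,2) (2,0) (2,2) (2,3) (2,4) (3,0) (3,1) (3,2) (4,3)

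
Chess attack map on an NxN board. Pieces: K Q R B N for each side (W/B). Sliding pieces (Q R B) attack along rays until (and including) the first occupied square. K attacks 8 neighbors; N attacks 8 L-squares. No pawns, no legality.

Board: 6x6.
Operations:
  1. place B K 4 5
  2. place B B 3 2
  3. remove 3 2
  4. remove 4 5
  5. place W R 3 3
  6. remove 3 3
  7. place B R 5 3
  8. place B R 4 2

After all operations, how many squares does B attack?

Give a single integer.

Op 1: place BK@(4,5)
Op 2: place BB@(3,2)
Op 3: remove (3,2)
Op 4: remove (4,5)
Op 5: place WR@(3,3)
Op 6: remove (3,3)
Op 7: place BR@(5,3)
Op 8: place BR@(4,2)
Per-piece attacks for B:
  BR@(4,2): attacks (4,3) (4,4) (4,5) (4,1) (4,0) (5,2) (3,2) (2,2) (1,2) (0,2)
  BR@(5,3): attacks (5,4) (5,5) (5,2) (5,1) (5,0) (4,3) (3,3) (2,3) (1,3) (0,3)
Union (18 distinct): (0,2) (0,3) (1,2) (1,3) (2,2) (2,3) (3,2) (3,3) (4,0) (4,1) (4,3) (4,4) (4,5) (5,0) (5,1) (5,2) (5,4) (5,5)

Answer: 18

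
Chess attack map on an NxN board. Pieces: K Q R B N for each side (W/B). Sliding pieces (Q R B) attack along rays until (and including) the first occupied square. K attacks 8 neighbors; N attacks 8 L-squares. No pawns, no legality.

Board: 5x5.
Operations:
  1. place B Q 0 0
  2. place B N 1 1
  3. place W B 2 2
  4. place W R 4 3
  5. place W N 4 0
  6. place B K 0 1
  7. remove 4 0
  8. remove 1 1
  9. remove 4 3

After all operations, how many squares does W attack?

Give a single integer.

Op 1: place BQ@(0,0)
Op 2: place BN@(1,1)
Op 3: place WB@(2,2)
Op 4: place WR@(4,3)
Op 5: place WN@(4,0)
Op 6: place BK@(0,1)
Op 7: remove (4,0)
Op 8: remove (1,1)
Op 9: remove (4,3)
Per-piece attacks for W:
  WB@(2,2): attacks (3,3) (4,4) (3,1) (4,0) (1,3) (0,4) (1,1) (0,0) [ray(-1,-1) blocked at (0,0)]
Union (8 distinct): (0,0) (0,4) (1,1) (1,3) (3,1) (3,3) (4,0) (4,4)

Answer: 8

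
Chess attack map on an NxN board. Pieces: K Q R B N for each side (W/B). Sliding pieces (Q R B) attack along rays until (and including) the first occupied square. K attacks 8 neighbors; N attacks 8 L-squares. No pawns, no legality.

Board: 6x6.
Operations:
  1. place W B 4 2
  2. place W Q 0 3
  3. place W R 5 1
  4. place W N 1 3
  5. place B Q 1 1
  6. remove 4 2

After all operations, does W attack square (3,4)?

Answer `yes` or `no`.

Answer: yes

Derivation:
Op 1: place WB@(4,2)
Op 2: place WQ@(0,3)
Op 3: place WR@(5,1)
Op 4: place WN@(1,3)
Op 5: place BQ@(1,1)
Op 6: remove (4,2)
Per-piece attacks for W:
  WQ@(0,3): attacks (0,4) (0,5) (0,2) (0,1) (0,0) (1,3) (1,4) (2,5) (1,2) (2,1) (3,0) [ray(1,0) blocked at (1,3)]
  WN@(1,3): attacks (2,5) (3,4) (0,5) (2,1) (3,2) (0,1)
  WR@(5,1): attacks (5,2) (5,3) (5,4) (5,5) (5,0) (4,1) (3,1) (2,1) (1,1) [ray(-1,0) blocked at (1,1)]
W attacks (3,4): yes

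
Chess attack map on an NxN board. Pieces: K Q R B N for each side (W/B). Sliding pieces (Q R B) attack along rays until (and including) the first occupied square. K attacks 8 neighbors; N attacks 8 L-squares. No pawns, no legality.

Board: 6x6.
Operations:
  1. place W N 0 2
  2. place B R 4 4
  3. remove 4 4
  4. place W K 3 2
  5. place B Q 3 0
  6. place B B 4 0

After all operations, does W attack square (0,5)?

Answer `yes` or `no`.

Answer: no

Derivation:
Op 1: place WN@(0,2)
Op 2: place BR@(4,4)
Op 3: remove (4,4)
Op 4: place WK@(3,2)
Op 5: place BQ@(3,0)
Op 6: place BB@(4,0)
Per-piece attacks for W:
  WN@(0,2): attacks (1,4) (2,3) (1,0) (2,1)
  WK@(3,2): attacks (3,3) (3,1) (4,2) (2,2) (4,3) (4,1) (2,3) (2,1)
W attacks (0,5): no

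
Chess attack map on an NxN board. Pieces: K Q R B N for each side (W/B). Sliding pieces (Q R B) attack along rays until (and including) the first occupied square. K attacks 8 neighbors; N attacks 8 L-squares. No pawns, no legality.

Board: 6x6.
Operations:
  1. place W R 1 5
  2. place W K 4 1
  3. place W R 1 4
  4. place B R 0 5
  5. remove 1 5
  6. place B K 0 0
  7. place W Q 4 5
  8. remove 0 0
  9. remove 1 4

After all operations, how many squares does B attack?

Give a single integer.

Op 1: place WR@(1,5)
Op 2: place WK@(4,1)
Op 3: place WR@(1,4)
Op 4: place BR@(0,5)
Op 5: remove (1,5)
Op 6: place BK@(0,0)
Op 7: place WQ@(4,5)
Op 8: remove (0,0)
Op 9: remove (1,4)
Per-piece attacks for B:
  BR@(0,5): attacks (0,4) (0,3) (0,2) (0,1) (0,0) (1,5) (2,5) (3,5) (4,5) [ray(1,0) blocked at (4,5)]
Union (9 distinct): (0,0) (0,1) (0,2) (0,3) (0,4) (1,5) (2,5) (3,5) (4,5)

Answer: 9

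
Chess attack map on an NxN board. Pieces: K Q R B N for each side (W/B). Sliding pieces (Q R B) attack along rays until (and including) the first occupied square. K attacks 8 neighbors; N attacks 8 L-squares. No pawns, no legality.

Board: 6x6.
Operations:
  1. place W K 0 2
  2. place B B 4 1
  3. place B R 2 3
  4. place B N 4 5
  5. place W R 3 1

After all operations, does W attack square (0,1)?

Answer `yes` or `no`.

Answer: yes

Derivation:
Op 1: place WK@(0,2)
Op 2: place BB@(4,1)
Op 3: place BR@(2,3)
Op 4: place BN@(4,5)
Op 5: place WR@(3,1)
Per-piece attacks for W:
  WK@(0,2): attacks (0,3) (0,1) (1,2) (1,3) (1,1)
  WR@(3,1): attacks (3,2) (3,3) (3,4) (3,5) (3,0) (4,1) (2,1) (1,1) (0,1) [ray(1,0) blocked at (4,1)]
W attacks (0,1): yes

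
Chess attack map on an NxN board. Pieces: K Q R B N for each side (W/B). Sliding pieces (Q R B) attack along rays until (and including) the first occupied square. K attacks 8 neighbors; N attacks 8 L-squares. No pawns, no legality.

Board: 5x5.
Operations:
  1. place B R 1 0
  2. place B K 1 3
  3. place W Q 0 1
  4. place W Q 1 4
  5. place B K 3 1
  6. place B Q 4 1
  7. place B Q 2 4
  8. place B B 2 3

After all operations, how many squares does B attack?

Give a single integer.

Op 1: place BR@(1,0)
Op 2: place BK@(1,3)
Op 3: place WQ@(0,1)
Op 4: place WQ@(1,4)
Op 5: place BK@(3,1)
Op 6: place BQ@(4,1)
Op 7: place BQ@(2,4)
Op 8: place BB@(2,3)
Per-piece attacks for B:
  BR@(1,0): attacks (1,1) (1,2) (1,3) (2,0) (3,0) (4,0) (0,0) [ray(0,1) blocked at (1,3)]
  BK@(1,3): attacks (1,4) (1,2) (2,3) (0,3) (2,4) (2,2) (0,4) (0,2)
  BB@(2,3): attacks (3,4) (3,2) (4,1) (1,4) (1,2) (0,1) [ray(1,-1) blocked at (4,1); ray(-1,1) blocked at (1,4); ray(-1,-1) blocked at (0,1)]
  BQ@(2,4): attacks (2,3) (3,4) (4,4) (1,4) (3,3) (4,2) (1,3) [ray(0,-1) blocked at (2,3); ray(-1,0) blocked at (1,4); ray(-1,-1) blocked at (1,3)]
  BK@(3,1): attacks (3,2) (3,0) (4,1) (2,1) (4,2) (4,0) (2,2) (2,0)
  BQ@(4,1): attacks (4,2) (4,3) (4,4) (4,0) (3,1) (3,2) (2,3) (3,0) [ray(-1,0) blocked at (3,1); ray(-1,1) blocked at (2,3)]
Union (24 distinct): (0,0) (0,1) (0,2) (0,3) (0,4) (1,1) (1,2) (1,3) (1,4) (2,0) (2,1) (2,2) (2,3) (2,4) (3,0) (3,1) (3,2) (3,3) (3,4) (4,0) (4,1) (4,2) (4,3) (4,4)

Answer: 24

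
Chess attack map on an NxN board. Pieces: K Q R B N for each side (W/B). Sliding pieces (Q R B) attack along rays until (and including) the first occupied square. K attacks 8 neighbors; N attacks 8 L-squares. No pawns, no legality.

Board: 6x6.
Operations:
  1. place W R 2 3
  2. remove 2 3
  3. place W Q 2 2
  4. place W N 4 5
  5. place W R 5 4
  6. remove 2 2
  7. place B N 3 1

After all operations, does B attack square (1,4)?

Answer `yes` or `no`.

Answer: no

Derivation:
Op 1: place WR@(2,3)
Op 2: remove (2,3)
Op 3: place WQ@(2,2)
Op 4: place WN@(4,5)
Op 5: place WR@(5,4)
Op 6: remove (2,2)
Op 7: place BN@(3,1)
Per-piece attacks for B:
  BN@(3,1): attacks (4,3) (5,2) (2,3) (1,2) (5,0) (1,0)
B attacks (1,4): no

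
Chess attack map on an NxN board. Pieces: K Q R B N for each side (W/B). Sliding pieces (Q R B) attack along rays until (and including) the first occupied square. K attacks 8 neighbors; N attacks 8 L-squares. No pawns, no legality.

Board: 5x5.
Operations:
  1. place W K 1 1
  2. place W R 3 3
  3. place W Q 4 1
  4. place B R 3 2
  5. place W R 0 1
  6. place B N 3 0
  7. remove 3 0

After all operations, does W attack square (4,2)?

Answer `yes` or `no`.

Op 1: place WK@(1,1)
Op 2: place WR@(3,3)
Op 3: place WQ@(4,1)
Op 4: place BR@(3,2)
Op 5: place WR@(0,1)
Op 6: place BN@(3,0)
Op 7: remove (3,0)
Per-piece attacks for W:
  WR@(0,1): attacks (0,2) (0,3) (0,4) (0,0) (1,1) [ray(1,0) blocked at (1,1)]
  WK@(1,1): attacks (1,2) (1,0) (2,1) (0,1) (2,2) (2,0) (0,2) (0,0)
  WR@(3,3): attacks (3,4) (3,2) (4,3) (2,3) (1,3) (0,3) [ray(0,-1) blocked at (3,2)]
  WQ@(4,1): attacks (4,2) (4,3) (4,4) (4,0) (3,1) (2,1) (1,1) (3,2) (3,0) [ray(-1,0) blocked at (1,1); ray(-1,1) blocked at (3,2)]
W attacks (4,2): yes

Answer: yes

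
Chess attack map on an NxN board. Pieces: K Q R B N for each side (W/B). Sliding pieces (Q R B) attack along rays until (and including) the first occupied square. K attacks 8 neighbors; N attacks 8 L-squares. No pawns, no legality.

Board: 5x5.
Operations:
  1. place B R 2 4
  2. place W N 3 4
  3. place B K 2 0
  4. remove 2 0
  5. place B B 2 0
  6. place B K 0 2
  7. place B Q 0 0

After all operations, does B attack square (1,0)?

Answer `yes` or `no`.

Answer: yes

Derivation:
Op 1: place BR@(2,4)
Op 2: place WN@(3,4)
Op 3: place BK@(2,0)
Op 4: remove (2,0)
Op 5: place BB@(2,0)
Op 6: place BK@(0,2)
Op 7: place BQ@(0,0)
Per-piece attacks for B:
  BQ@(0,0): attacks (0,1) (0,2) (1,0) (2,0) (1,1) (2,2) (3,3) (4,4) [ray(0,1) blocked at (0,2); ray(1,0) blocked at (2,0)]
  BK@(0,2): attacks (0,3) (0,1) (1,2) (1,3) (1,1)
  BB@(2,0): attacks (3,1) (4,2) (1,1) (0,2) [ray(-1,1) blocked at (0,2)]
  BR@(2,4): attacks (2,3) (2,2) (2,1) (2,0) (3,4) (1,4) (0,4) [ray(0,-1) blocked at (2,0); ray(1,0) blocked at (3,4)]
B attacks (1,0): yes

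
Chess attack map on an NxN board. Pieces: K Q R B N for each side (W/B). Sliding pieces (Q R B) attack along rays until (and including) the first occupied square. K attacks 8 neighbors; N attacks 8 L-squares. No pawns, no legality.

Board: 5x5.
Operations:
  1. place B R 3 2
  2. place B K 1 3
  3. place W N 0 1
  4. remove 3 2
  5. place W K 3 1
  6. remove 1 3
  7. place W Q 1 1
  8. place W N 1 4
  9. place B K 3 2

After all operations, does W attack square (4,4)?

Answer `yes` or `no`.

Op 1: place BR@(3,2)
Op 2: place BK@(1,3)
Op 3: place WN@(0,1)
Op 4: remove (3,2)
Op 5: place WK@(3,1)
Op 6: remove (1,3)
Op 7: place WQ@(1,1)
Op 8: place WN@(1,4)
Op 9: place BK@(3,2)
Per-piece attacks for W:
  WN@(0,1): attacks (1,3) (2,2) (2,0)
  WQ@(1,1): attacks (1,2) (1,3) (1,4) (1,0) (2,1) (3,1) (0,1) (2,2) (3,3) (4,4) (2,0) (0,2) (0,0) [ray(0,1) blocked at (1,4); ray(1,0) blocked at (3,1); ray(-1,0) blocked at (0,1)]
  WN@(1,4): attacks (2,2) (3,3) (0,2)
  WK@(3,1): attacks (3,2) (3,0) (4,1) (2,1) (4,2) (4,0) (2,2) (2,0)
W attacks (4,4): yes

Answer: yes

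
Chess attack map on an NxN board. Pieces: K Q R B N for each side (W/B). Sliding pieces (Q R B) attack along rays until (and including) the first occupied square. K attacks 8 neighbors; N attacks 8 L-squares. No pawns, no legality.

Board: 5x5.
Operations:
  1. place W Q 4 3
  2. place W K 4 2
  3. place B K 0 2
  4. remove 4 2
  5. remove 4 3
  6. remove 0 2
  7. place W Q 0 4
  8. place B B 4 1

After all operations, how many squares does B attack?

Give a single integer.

Answer: 4

Derivation:
Op 1: place WQ@(4,3)
Op 2: place WK@(4,2)
Op 3: place BK@(0,2)
Op 4: remove (4,2)
Op 5: remove (4,3)
Op 6: remove (0,2)
Op 7: place WQ@(0,4)
Op 8: place BB@(4,1)
Per-piece attacks for B:
  BB@(4,1): attacks (3,2) (2,3) (1,4) (3,0)
Union (4 distinct): (1,4) (2,3) (3,0) (3,2)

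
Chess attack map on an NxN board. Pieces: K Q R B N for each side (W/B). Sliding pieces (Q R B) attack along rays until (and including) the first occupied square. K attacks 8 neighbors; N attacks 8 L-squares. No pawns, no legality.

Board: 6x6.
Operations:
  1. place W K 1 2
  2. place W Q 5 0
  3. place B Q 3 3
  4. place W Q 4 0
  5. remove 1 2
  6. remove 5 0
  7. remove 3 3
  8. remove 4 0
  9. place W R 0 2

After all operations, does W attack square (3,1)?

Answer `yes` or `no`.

Op 1: place WK@(1,2)
Op 2: place WQ@(5,0)
Op 3: place BQ@(3,3)
Op 4: place WQ@(4,0)
Op 5: remove (1,2)
Op 6: remove (5,0)
Op 7: remove (3,3)
Op 8: remove (4,0)
Op 9: place WR@(0,2)
Per-piece attacks for W:
  WR@(0,2): attacks (0,3) (0,4) (0,5) (0,1) (0,0) (1,2) (2,2) (3,2) (4,2) (5,2)
W attacks (3,1): no

Answer: no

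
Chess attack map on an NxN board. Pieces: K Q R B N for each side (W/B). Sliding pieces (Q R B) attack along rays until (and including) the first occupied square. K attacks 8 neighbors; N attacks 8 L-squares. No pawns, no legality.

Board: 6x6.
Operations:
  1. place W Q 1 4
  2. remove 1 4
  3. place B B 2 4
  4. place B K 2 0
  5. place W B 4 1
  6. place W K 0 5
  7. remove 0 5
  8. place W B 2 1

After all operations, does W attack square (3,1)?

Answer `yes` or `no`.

Answer: no

Derivation:
Op 1: place WQ@(1,4)
Op 2: remove (1,4)
Op 3: place BB@(2,4)
Op 4: place BK@(2,0)
Op 5: place WB@(4,1)
Op 6: place WK@(0,5)
Op 7: remove (0,5)
Op 8: place WB@(2,1)
Per-piece attacks for W:
  WB@(2,1): attacks (3,2) (4,3) (5,4) (3,0) (1,2) (0,3) (1,0)
  WB@(4,1): attacks (5,2) (5,0) (3,2) (2,3) (1,4) (0,5) (3,0)
W attacks (3,1): no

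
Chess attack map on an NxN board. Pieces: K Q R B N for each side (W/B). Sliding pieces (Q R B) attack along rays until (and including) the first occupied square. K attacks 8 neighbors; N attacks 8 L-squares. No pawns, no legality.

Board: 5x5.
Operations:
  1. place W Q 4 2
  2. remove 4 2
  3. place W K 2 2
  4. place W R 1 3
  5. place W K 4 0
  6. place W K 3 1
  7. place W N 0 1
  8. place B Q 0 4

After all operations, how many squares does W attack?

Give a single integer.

Answer: 18

Derivation:
Op 1: place WQ@(4,2)
Op 2: remove (4,2)
Op 3: place WK@(2,2)
Op 4: place WR@(1,3)
Op 5: place WK@(4,0)
Op 6: place WK@(3,1)
Op 7: place WN@(0,1)
Op 8: place BQ@(0,4)
Per-piece attacks for W:
  WN@(0,1): attacks (1,3) (2,2) (2,0)
  WR@(1,3): attacks (1,4) (1,2) (1,1) (1,0) (2,3) (3,3) (4,3) (0,3)
  WK@(2,2): attacks (2,3) (2,1) (3,2) (1,2) (3,3) (3,1) (1,3) (1,1)
  WK@(3,1): attacks (3,2) (3,0) (4,1) (2,1) (4,2) (4,0) (2,2) (2,0)
  WK@(4,0): attacks (4,1) (3,0) (3,1)
Union (18 distinct): (0,3) (1,0) (1,1) (1,2) (1,3) (1,4) (2,0) (2,1) (2,2) (2,3) (3,0) (3,1) (3,2) (3,3) (4,0) (4,1) (4,2) (4,3)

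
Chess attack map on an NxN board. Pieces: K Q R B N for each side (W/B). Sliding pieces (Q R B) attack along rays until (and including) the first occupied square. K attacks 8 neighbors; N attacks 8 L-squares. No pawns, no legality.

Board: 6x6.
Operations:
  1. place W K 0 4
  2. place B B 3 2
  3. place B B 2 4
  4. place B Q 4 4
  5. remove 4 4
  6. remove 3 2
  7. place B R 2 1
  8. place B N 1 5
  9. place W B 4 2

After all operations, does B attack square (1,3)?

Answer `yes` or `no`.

Answer: yes

Derivation:
Op 1: place WK@(0,4)
Op 2: place BB@(3,2)
Op 3: place BB@(2,4)
Op 4: place BQ@(4,4)
Op 5: remove (4,4)
Op 6: remove (3,2)
Op 7: place BR@(2,1)
Op 8: place BN@(1,5)
Op 9: place WB@(4,2)
Per-piece attacks for B:
  BN@(1,5): attacks (2,3) (3,4) (0,3)
  BR@(2,1): attacks (2,2) (2,3) (2,4) (2,0) (3,1) (4,1) (5,1) (1,1) (0,1) [ray(0,1) blocked at (2,4)]
  BB@(2,4): attacks (3,5) (3,3) (4,2) (1,5) (1,3) (0,2) [ray(1,-1) blocked at (4,2); ray(-1,1) blocked at (1,5)]
B attacks (1,3): yes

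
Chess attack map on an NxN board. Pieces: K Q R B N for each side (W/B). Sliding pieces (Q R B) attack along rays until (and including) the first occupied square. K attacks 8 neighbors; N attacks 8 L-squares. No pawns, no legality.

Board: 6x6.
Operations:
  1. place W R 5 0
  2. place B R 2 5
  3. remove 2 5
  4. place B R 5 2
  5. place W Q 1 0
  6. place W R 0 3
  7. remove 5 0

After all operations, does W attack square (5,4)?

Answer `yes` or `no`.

Op 1: place WR@(5,0)
Op 2: place BR@(2,5)
Op 3: remove (2,5)
Op 4: place BR@(5,2)
Op 5: place WQ@(1,0)
Op 6: place WR@(0,3)
Op 7: remove (5,0)
Per-piece attacks for W:
  WR@(0,3): attacks (0,4) (0,5) (0,2) (0,1) (0,0) (1,3) (2,3) (3,3) (4,3) (5,3)
  WQ@(1,0): attacks (1,1) (1,2) (1,3) (1,4) (1,5) (2,0) (3,0) (4,0) (5,0) (0,0) (2,1) (3,2) (4,3) (5,4) (0,1)
W attacks (5,4): yes

Answer: yes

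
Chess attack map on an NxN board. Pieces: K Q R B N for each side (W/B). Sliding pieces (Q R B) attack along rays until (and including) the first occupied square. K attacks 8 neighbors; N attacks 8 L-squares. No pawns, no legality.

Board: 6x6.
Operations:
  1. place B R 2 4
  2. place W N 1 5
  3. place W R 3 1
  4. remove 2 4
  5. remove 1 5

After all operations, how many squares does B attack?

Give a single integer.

Answer: 0

Derivation:
Op 1: place BR@(2,4)
Op 2: place WN@(1,5)
Op 3: place WR@(3,1)
Op 4: remove (2,4)
Op 5: remove (1,5)
Per-piece attacks for B:
Union (0 distinct): (none)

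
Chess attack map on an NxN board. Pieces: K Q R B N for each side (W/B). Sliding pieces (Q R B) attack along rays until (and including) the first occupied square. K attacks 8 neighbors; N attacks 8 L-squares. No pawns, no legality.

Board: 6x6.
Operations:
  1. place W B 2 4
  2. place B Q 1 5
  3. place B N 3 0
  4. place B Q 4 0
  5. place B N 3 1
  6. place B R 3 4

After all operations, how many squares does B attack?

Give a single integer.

Answer: 26

Derivation:
Op 1: place WB@(2,4)
Op 2: place BQ@(1,5)
Op 3: place BN@(3,0)
Op 4: place BQ@(4,0)
Op 5: place BN@(3,1)
Op 6: place BR@(3,4)
Per-piece attacks for B:
  BQ@(1,5): attacks (1,4) (1,3) (1,2) (1,1) (1,0) (2,5) (3,5) (4,5) (5,5) (0,5) (2,4) (0,4) [ray(1,-1) blocked at (2,4)]
  BN@(3,0): attacks (4,2) (5,1) (2,2) (1,1)
  BN@(3,1): attacks (4,3) (5,2) (2,3) (1,2) (5,0) (1,0)
  BR@(3,4): attacks (3,5) (3,3) (3,2) (3,1) (4,4) (5,4) (2,4) [ray(0,-1) blocked at (3,1); ray(-1,0) blocked at (2,4)]
  BQ@(4,0): attacks (4,1) (4,2) (4,3) (4,4) (4,5) (5,0) (3,0) (5,1) (3,1) [ray(-1,0) blocked at (3,0); ray(-1,1) blocked at (3,1)]
Union (26 distinct): (0,4) (0,5) (1,0) (1,1) (1,2) (1,3) (1,4) (2,2) (2,3) (2,4) (2,5) (3,0) (3,1) (3,2) (3,3) (3,5) (4,1) (4,2) (4,3) (4,4) (4,5) (5,0) (5,1) (5,2) (5,4) (5,5)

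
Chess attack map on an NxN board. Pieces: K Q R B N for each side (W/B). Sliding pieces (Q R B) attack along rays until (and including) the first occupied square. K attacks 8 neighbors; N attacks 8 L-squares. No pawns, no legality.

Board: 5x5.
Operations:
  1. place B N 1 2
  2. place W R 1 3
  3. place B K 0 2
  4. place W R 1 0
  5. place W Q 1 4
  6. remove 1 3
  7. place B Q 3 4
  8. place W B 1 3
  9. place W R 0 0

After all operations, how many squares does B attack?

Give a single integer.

Answer: 17

Derivation:
Op 1: place BN@(1,2)
Op 2: place WR@(1,3)
Op 3: place BK@(0,2)
Op 4: place WR@(1,0)
Op 5: place WQ@(1,4)
Op 6: remove (1,3)
Op 7: place BQ@(3,4)
Op 8: place WB@(1,3)
Op 9: place WR@(0,0)
Per-piece attacks for B:
  BK@(0,2): attacks (0,3) (0,1) (1,2) (1,3) (1,1)
  BN@(1,2): attacks (2,4) (3,3) (0,4) (2,0) (3,1) (0,0)
  BQ@(3,4): attacks (3,3) (3,2) (3,1) (3,0) (4,4) (2,4) (1,4) (4,3) (2,3) (1,2) [ray(-1,0) blocked at (1,4); ray(-1,-1) blocked at (1,2)]
Union (17 distinct): (0,0) (0,1) (0,3) (0,4) (1,1) (1,2) (1,3) (1,4) (2,0) (2,3) (2,4) (3,0) (3,1) (3,2) (3,3) (4,3) (4,4)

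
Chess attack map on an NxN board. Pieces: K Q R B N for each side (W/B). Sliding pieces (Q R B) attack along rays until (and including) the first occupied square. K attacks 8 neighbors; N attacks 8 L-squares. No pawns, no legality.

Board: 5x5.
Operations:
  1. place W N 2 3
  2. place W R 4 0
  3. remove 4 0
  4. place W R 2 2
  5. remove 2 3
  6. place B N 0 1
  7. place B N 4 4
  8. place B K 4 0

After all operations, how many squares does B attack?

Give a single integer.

Answer: 8

Derivation:
Op 1: place WN@(2,3)
Op 2: place WR@(4,0)
Op 3: remove (4,0)
Op 4: place WR@(2,2)
Op 5: remove (2,3)
Op 6: place BN@(0,1)
Op 7: place BN@(4,4)
Op 8: place BK@(4,0)
Per-piece attacks for B:
  BN@(0,1): attacks (1,3) (2,2) (2,0)
  BK@(4,0): attacks (4,1) (3,0) (3,1)
  BN@(4,4): attacks (3,2) (2,3)
Union (8 distinct): (1,3) (2,0) (2,2) (2,3) (3,0) (3,1) (3,2) (4,1)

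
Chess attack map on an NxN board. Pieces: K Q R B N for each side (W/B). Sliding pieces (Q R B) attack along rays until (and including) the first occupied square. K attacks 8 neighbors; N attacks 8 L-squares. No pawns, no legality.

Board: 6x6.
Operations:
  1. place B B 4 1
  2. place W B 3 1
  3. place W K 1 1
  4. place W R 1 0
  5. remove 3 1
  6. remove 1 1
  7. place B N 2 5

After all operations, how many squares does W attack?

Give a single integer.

Op 1: place BB@(4,1)
Op 2: place WB@(3,1)
Op 3: place WK@(1,1)
Op 4: place WR@(1,0)
Op 5: remove (3,1)
Op 6: remove (1,1)
Op 7: place BN@(2,5)
Per-piece attacks for W:
  WR@(1,0): attacks (1,1) (1,2) (1,3) (1,4) (1,5) (2,0) (3,0) (4,0) (5,0) (0,0)
Union (10 distinct): (0,0) (1,1) (1,2) (1,3) (1,4) (1,5) (2,0) (3,0) (4,0) (5,0)

Answer: 10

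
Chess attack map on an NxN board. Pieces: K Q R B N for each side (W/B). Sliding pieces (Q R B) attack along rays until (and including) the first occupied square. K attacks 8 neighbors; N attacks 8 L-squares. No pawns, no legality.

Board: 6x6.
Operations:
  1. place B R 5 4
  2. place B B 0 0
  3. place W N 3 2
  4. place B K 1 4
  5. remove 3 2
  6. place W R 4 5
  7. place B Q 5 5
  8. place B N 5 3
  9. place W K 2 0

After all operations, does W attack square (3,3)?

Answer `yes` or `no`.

Answer: no

Derivation:
Op 1: place BR@(5,4)
Op 2: place BB@(0,0)
Op 3: place WN@(3,2)
Op 4: place BK@(1,4)
Op 5: remove (3,2)
Op 6: place WR@(4,5)
Op 7: place BQ@(5,5)
Op 8: place BN@(5,3)
Op 9: place WK@(2,0)
Per-piece attacks for W:
  WK@(2,0): attacks (2,1) (3,0) (1,0) (3,1) (1,1)
  WR@(4,5): attacks (4,4) (4,3) (4,2) (4,1) (4,0) (5,5) (3,5) (2,5) (1,5) (0,5) [ray(1,0) blocked at (5,5)]
W attacks (3,3): no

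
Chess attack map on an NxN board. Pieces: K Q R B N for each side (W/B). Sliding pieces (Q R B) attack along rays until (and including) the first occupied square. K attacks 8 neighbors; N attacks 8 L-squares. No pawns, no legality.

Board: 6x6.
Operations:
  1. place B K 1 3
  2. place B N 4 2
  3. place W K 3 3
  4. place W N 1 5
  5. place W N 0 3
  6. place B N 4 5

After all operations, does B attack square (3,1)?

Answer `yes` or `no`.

Answer: no

Derivation:
Op 1: place BK@(1,3)
Op 2: place BN@(4,2)
Op 3: place WK@(3,3)
Op 4: place WN@(1,5)
Op 5: place WN@(0,3)
Op 6: place BN@(4,5)
Per-piece attacks for B:
  BK@(1,3): attacks (1,4) (1,2) (2,3) (0,3) (2,4) (2,2) (0,4) (0,2)
  BN@(4,2): attacks (5,4) (3,4) (2,3) (5,0) (3,0) (2,1)
  BN@(4,5): attacks (5,3) (3,3) (2,4)
B attacks (3,1): no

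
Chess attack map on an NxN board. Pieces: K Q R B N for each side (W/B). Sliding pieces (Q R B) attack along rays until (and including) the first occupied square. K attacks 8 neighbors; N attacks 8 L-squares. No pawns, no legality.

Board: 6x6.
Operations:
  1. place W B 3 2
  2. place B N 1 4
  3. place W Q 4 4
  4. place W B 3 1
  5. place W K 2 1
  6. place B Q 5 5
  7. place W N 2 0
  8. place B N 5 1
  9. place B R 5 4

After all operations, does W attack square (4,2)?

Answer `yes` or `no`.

Answer: yes

Derivation:
Op 1: place WB@(3,2)
Op 2: place BN@(1,4)
Op 3: place WQ@(4,4)
Op 4: place WB@(3,1)
Op 5: place WK@(2,1)
Op 6: place BQ@(5,5)
Op 7: place WN@(2,0)
Op 8: place BN@(5,1)
Op 9: place BR@(5,4)
Per-piece attacks for W:
  WN@(2,0): attacks (3,2) (4,1) (1,2) (0,1)
  WK@(2,1): attacks (2,2) (2,0) (3,1) (1,1) (3,2) (3,0) (1,2) (1,0)
  WB@(3,1): attacks (4,2) (5,3) (4,0) (2,2) (1,3) (0,4) (2,0) [ray(-1,-1) blocked at (2,0)]
  WB@(3,2): attacks (4,3) (5,4) (4,1) (5,0) (2,3) (1,4) (2,1) [ray(1,1) blocked at (5,4); ray(-1,1) blocked at (1,4); ray(-1,-1) blocked at (2,1)]
  WQ@(4,4): attacks (4,5) (4,3) (4,2) (4,1) (4,0) (5,4) (3,4) (2,4) (1,4) (5,5) (5,3) (3,5) (3,3) (2,2) (1,1) (0,0) [ray(1,0) blocked at (5,4); ray(-1,0) blocked at (1,4); ray(1,1) blocked at (5,5)]
W attacks (4,2): yes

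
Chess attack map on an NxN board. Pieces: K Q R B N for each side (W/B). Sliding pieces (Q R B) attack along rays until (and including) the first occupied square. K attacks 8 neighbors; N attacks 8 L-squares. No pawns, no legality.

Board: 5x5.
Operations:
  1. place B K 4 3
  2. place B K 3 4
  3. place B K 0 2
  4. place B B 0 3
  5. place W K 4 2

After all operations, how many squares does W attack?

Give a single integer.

Op 1: place BK@(4,3)
Op 2: place BK@(3,4)
Op 3: place BK@(0,2)
Op 4: place BB@(0,3)
Op 5: place WK@(4,2)
Per-piece attacks for W:
  WK@(4,2): attacks (4,3) (4,1) (3,2) (3,3) (3,1)
Union (5 distinct): (3,1) (3,2) (3,3) (4,1) (4,3)

Answer: 5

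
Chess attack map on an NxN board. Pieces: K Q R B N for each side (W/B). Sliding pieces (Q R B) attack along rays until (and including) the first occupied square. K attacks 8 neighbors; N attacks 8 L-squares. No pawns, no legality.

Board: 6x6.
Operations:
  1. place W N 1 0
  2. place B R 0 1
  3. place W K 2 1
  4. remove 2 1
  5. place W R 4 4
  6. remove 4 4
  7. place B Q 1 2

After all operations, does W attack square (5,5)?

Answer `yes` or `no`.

Op 1: place WN@(1,0)
Op 2: place BR@(0,1)
Op 3: place WK@(2,1)
Op 4: remove (2,1)
Op 5: place WR@(4,4)
Op 6: remove (4,4)
Op 7: place BQ@(1,2)
Per-piece attacks for W:
  WN@(1,0): attacks (2,2) (3,1) (0,2)
W attacks (5,5): no

Answer: no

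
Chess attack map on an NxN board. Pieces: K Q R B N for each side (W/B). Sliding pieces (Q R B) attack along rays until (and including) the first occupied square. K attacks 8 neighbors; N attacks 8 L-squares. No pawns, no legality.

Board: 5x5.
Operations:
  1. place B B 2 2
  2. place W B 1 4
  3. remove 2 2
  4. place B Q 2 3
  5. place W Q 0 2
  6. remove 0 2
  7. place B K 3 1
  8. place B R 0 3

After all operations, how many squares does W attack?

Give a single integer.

Answer: 2

Derivation:
Op 1: place BB@(2,2)
Op 2: place WB@(1,4)
Op 3: remove (2,2)
Op 4: place BQ@(2,3)
Op 5: place WQ@(0,2)
Op 6: remove (0,2)
Op 7: place BK@(3,1)
Op 8: place BR@(0,3)
Per-piece attacks for W:
  WB@(1,4): attacks (2,3) (0,3) [ray(1,-1) blocked at (2,3); ray(-1,-1) blocked at (0,3)]
Union (2 distinct): (0,3) (2,3)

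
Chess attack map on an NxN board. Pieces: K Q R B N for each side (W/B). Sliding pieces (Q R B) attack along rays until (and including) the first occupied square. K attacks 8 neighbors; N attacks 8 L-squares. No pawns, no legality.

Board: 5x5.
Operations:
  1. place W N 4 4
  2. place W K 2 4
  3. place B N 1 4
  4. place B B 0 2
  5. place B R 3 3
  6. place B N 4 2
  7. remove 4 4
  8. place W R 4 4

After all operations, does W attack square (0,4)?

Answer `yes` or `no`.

Answer: no

Derivation:
Op 1: place WN@(4,4)
Op 2: place WK@(2,4)
Op 3: place BN@(1,4)
Op 4: place BB@(0,2)
Op 5: place BR@(3,3)
Op 6: place BN@(4,2)
Op 7: remove (4,4)
Op 8: place WR@(4,4)
Per-piece attacks for W:
  WK@(2,4): attacks (2,3) (3,4) (1,4) (3,3) (1,3)
  WR@(4,4): attacks (4,3) (4,2) (3,4) (2,4) [ray(0,-1) blocked at (4,2); ray(-1,0) blocked at (2,4)]
W attacks (0,4): no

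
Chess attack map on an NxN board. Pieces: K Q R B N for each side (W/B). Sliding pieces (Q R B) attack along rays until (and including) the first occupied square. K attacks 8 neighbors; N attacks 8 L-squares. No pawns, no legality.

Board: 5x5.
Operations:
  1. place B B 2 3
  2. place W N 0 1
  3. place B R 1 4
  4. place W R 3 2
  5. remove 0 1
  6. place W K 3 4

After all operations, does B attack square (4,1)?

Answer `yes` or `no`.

Answer: no

Derivation:
Op 1: place BB@(2,3)
Op 2: place WN@(0,1)
Op 3: place BR@(1,4)
Op 4: place WR@(3,2)
Op 5: remove (0,1)
Op 6: place WK@(3,4)
Per-piece attacks for B:
  BR@(1,4): attacks (1,3) (1,2) (1,1) (1,0) (2,4) (3,4) (0,4) [ray(1,0) blocked at (3,4)]
  BB@(2,3): attacks (3,4) (3,2) (1,4) (1,2) (0,1) [ray(1,1) blocked at (3,4); ray(1,-1) blocked at (3,2); ray(-1,1) blocked at (1,4)]
B attacks (4,1): no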